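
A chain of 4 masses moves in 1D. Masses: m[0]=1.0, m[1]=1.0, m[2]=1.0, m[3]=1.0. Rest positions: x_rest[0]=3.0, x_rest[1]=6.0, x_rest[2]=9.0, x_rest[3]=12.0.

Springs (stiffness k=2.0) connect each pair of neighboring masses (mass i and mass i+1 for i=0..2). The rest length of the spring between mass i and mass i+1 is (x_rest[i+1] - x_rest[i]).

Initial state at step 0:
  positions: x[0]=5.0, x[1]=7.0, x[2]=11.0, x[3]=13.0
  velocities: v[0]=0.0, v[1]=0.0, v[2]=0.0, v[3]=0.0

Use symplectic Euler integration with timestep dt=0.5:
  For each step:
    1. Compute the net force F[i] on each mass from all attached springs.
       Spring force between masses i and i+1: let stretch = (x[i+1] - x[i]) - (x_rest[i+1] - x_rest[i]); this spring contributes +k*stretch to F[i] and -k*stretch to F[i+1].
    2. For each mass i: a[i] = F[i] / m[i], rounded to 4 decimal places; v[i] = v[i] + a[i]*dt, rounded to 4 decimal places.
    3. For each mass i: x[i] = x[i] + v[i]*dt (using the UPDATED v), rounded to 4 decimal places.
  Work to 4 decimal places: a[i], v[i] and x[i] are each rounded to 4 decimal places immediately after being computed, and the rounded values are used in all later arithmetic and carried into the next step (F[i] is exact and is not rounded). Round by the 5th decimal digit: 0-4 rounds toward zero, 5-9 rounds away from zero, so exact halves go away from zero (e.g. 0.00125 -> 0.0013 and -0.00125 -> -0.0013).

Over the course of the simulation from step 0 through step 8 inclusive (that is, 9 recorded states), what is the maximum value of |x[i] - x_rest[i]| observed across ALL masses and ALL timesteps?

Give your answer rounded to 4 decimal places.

Step 0: x=[5.0000 7.0000 11.0000 13.0000] v=[0.0000 0.0000 0.0000 0.0000]
Step 1: x=[4.5000 8.0000 10.0000 13.5000] v=[-1.0000 2.0000 -2.0000 1.0000]
Step 2: x=[4.2500 8.2500 9.7500 13.7500] v=[-0.5000 0.5000 -0.5000 0.5000]
Step 3: x=[4.5000 7.2500 10.7500 13.5000] v=[0.5000 -2.0000 2.0000 -0.5000]
Step 4: x=[4.6250 6.6250 11.3750 13.3750] v=[0.2500 -1.2500 1.2500 -0.2500]
Step 5: x=[4.2500 7.3750 10.6250 13.7500] v=[-0.7500 1.5000 -1.5000 0.7500]
Step 6: x=[3.9375 8.1875 9.8125 14.0625] v=[-0.6250 1.6250 -1.6250 0.6250]
Step 7: x=[4.2500 7.6875 10.3125 13.7500] v=[0.6250 -1.0000 1.0000 -0.6250]
Step 8: x=[4.7813 6.7813 11.2188 13.2188] v=[1.0625 -1.8125 1.8125 -1.0625]
Max displacement = 2.3750

Answer: 2.3750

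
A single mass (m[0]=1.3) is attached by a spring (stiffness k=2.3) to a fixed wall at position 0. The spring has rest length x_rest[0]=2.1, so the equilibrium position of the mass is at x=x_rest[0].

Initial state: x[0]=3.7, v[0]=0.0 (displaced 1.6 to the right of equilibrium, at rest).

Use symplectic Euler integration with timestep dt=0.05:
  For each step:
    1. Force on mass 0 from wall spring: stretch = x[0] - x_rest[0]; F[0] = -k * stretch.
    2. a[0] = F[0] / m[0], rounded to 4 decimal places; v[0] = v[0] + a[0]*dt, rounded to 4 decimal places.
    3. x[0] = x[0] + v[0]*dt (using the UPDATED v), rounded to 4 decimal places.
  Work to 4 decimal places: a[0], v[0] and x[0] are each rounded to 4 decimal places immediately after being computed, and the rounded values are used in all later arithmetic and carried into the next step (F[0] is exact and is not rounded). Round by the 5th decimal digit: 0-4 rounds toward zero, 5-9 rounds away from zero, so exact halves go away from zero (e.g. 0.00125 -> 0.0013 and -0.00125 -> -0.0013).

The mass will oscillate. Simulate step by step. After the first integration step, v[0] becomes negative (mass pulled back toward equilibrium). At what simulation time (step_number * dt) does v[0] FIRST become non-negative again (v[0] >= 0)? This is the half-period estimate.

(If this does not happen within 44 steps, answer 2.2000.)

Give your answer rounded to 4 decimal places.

Answer: 2.2000

Derivation:
Step 0: x=[3.7000] v=[0.0000]
Step 1: x=[3.6929] v=[-0.1415]
Step 2: x=[3.6788] v=[-0.2824]
Step 3: x=[3.6577] v=[-0.4221]
Step 4: x=[3.6297] v=[-0.5599]
Step 5: x=[3.5949] v=[-0.6952]
Step 6: x=[3.5535] v=[-0.8274]
Step 7: x=[3.5057] v=[-0.9560]
Step 8: x=[3.4517] v=[-1.0804]
Step 9: x=[3.3917] v=[-1.2000]
Step 10: x=[3.3260] v=[-1.3143]
Step 11: x=[3.2549] v=[-1.4228]
Step 12: x=[3.1787] v=[-1.5250]
Step 13: x=[3.0977] v=[-1.6204]
Step 14: x=[3.0123] v=[-1.7087]
Step 15: x=[2.9228] v=[-1.7894]
Step 16: x=[2.8297] v=[-1.8622]
Step 17: x=[2.7334] v=[-1.9268]
Step 18: x=[2.6343] v=[-1.9828]
Step 19: x=[2.5328] v=[-2.0301]
Step 20: x=[2.4294] v=[-2.0684]
Step 21: x=[2.3245] v=[-2.0975]
Step 22: x=[2.2186] v=[-2.1174]
Step 23: x=[2.1122] v=[-2.1279]
Step 24: x=[2.0058] v=[-2.1290]
Step 25: x=[1.8998] v=[-2.1207]
Step 26: x=[1.7947] v=[-2.1030]
Step 27: x=[1.6909] v=[-2.0760]
Step 28: x=[1.5889] v=[-2.0398]
Step 29: x=[1.4892] v=[-1.9946]
Step 30: x=[1.3922] v=[-1.9406]
Step 31: x=[1.2983] v=[-1.8780]
Step 32: x=[1.2079] v=[-1.8071]
Step 33: x=[1.1215] v=[-1.7282]
Step 34: x=[1.0394] v=[-1.6416]
Step 35: x=[0.9620] v=[-1.5478]
Step 36: x=[0.8896] v=[-1.4471]
Step 37: x=[0.8226] v=[-1.3400]
Step 38: x=[0.7613] v=[-1.2270]
Step 39: x=[0.7059] v=[-1.1086]
Step 40: x=[0.6566] v=[-0.9853]
Step 41: x=[0.6137] v=[-0.8576]
Step 42: x=[0.5774] v=[-0.7261]
Step 43: x=[0.5478] v=[-0.5914]
Step 44: x=[0.5251] v=[-0.4541]
v[0] did not become non-negative within 44 steps; using fallback time=2.2000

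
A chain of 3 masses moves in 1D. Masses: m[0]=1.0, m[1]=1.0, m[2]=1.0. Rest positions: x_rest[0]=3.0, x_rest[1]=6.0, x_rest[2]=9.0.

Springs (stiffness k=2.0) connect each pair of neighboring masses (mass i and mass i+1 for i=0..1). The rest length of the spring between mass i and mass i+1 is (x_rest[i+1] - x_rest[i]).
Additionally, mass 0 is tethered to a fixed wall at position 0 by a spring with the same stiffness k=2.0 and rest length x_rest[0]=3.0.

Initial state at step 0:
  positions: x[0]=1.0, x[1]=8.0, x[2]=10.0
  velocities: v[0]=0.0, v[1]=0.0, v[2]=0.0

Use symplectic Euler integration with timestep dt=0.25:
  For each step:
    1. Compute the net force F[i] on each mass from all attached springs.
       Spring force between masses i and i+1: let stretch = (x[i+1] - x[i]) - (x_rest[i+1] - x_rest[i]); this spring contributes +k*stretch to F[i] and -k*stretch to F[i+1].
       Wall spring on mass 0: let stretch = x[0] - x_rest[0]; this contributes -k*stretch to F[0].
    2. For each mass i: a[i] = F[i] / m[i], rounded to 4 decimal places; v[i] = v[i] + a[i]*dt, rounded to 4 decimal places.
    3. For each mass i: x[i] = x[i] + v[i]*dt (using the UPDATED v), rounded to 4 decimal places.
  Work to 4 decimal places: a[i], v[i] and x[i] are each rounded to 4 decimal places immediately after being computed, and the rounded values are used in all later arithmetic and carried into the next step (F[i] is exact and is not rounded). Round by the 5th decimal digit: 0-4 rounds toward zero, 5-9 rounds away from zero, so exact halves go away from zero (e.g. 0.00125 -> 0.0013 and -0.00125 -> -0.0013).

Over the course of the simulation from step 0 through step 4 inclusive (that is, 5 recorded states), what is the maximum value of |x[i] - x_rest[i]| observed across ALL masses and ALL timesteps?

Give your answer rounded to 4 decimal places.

Step 0: x=[1.0000 8.0000 10.0000] v=[0.0000 0.0000 0.0000]
Step 1: x=[1.7500 7.3750 10.1250] v=[3.0000 -2.5000 0.5000]
Step 2: x=[2.9844 6.3906 10.2813] v=[4.9375 -3.9375 0.6250]
Step 3: x=[4.2715 5.4668 10.3262] v=[5.1484 -3.6953 0.1797]
Step 4: x=[5.1741 5.0010 10.1387] v=[3.6103 -1.8633 -0.7500]
Max displacement = 2.1741

Answer: 2.1741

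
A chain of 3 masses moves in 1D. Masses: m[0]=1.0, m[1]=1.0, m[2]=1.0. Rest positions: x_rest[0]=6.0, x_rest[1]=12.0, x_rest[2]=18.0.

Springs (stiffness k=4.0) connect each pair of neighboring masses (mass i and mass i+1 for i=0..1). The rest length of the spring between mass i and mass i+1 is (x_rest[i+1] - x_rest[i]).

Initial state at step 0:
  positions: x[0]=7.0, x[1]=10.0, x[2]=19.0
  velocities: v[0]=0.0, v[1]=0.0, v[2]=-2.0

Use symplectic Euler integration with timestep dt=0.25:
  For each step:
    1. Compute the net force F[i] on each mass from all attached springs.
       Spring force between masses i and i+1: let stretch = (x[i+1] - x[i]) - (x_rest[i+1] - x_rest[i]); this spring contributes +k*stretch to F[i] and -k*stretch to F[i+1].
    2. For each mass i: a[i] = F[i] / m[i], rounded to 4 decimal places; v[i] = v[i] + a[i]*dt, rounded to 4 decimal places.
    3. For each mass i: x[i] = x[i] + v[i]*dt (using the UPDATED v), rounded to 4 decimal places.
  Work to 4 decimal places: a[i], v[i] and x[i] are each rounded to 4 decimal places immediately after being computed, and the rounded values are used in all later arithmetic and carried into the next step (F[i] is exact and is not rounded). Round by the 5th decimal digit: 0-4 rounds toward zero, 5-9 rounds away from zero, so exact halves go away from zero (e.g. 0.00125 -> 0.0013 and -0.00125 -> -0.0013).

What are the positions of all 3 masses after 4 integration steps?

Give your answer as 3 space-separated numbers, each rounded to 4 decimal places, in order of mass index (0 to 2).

Step 0: x=[7.0000 10.0000 19.0000] v=[0.0000 0.0000 -2.0000]
Step 1: x=[6.2500 11.5000 17.7500] v=[-3.0000 6.0000 -5.0000]
Step 2: x=[5.3125 13.2500 16.4375] v=[-3.7500 7.0000 -5.2500]
Step 3: x=[4.8594 13.8125 15.8281] v=[-1.8125 2.2500 -2.4375]
Step 4: x=[5.1446 12.6406 16.2148] v=[1.1406 -4.6875 1.5469]

Answer: 5.1446 12.6406 16.2148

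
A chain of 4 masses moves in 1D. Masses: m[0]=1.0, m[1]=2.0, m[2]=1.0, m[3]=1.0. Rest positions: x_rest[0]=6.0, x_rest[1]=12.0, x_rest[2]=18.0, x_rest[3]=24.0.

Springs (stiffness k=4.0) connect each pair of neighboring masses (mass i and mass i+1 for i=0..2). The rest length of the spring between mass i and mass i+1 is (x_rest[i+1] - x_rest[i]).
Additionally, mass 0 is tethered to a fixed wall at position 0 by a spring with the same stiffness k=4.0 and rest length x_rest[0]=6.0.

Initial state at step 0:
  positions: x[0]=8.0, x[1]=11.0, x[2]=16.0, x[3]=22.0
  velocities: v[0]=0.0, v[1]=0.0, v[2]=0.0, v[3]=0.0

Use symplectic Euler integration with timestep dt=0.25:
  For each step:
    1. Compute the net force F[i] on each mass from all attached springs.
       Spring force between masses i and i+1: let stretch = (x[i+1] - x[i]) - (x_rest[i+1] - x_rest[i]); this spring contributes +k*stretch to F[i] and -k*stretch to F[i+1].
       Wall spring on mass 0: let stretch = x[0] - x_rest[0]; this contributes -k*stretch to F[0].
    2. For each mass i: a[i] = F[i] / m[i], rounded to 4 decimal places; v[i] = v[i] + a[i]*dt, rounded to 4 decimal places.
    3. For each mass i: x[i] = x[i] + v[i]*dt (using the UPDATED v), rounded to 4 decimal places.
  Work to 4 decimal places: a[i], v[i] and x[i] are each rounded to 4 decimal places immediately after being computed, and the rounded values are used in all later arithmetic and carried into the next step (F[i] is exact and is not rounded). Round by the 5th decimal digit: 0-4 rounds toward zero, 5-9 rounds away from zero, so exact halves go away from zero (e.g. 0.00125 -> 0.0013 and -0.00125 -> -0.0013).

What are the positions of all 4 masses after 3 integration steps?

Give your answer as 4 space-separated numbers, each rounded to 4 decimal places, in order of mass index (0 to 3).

Step 0: x=[8.0000 11.0000 16.0000 22.0000] v=[0.0000 0.0000 0.0000 0.0000]
Step 1: x=[6.7500 11.2500 16.2500 22.0000] v=[-5.0000 1.0000 1.0000 0.0000]
Step 2: x=[4.9375 11.5625 16.6875 22.0625] v=[-7.2500 1.2500 1.7500 0.2500]
Step 3: x=[3.5469 11.6875 17.1875 22.2813] v=[-5.5625 0.5000 2.0000 0.8750]

Answer: 3.5469 11.6875 17.1875 22.2813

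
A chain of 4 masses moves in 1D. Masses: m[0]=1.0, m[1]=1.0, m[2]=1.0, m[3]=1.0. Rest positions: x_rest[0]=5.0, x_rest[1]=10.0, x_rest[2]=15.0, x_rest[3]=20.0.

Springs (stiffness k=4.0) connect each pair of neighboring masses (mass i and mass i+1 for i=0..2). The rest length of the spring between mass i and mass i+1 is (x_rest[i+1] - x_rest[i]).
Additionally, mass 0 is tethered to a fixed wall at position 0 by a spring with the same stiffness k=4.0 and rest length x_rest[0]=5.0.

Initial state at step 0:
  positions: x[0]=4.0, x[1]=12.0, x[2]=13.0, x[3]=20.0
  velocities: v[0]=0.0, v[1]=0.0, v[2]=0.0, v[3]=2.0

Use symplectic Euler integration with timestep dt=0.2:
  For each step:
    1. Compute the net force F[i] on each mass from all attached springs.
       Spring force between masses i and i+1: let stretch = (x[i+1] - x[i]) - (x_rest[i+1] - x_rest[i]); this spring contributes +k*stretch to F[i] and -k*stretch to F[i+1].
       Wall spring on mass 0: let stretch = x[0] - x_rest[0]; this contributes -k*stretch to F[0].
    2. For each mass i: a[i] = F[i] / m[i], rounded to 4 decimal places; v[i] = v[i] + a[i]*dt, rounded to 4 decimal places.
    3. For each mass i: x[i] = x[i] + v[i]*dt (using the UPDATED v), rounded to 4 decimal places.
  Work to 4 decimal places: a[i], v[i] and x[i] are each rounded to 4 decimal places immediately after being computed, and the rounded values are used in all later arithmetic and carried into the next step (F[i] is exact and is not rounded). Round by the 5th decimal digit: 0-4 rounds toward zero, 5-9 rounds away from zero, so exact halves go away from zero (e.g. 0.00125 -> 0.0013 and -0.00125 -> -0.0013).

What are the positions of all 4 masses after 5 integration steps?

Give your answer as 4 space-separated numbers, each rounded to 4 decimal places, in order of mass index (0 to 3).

Step 0: x=[4.0000 12.0000 13.0000 20.0000] v=[0.0000 0.0000 0.0000 2.0000]
Step 1: x=[4.6400 10.8800 13.9600 20.0800] v=[3.2000 -5.6000 4.8000 0.4000]
Step 2: x=[5.5360 9.2544 15.4064 19.9808] v=[4.4800 -8.1280 7.2320 -0.4960]
Step 3: x=[6.1412 8.0182 16.6004 19.9497] v=[3.0259 -6.1811 5.9699 -0.1555]
Step 4: x=[6.0641 7.8548 16.9571 20.1827] v=[-0.3855 -0.8169 1.7836 1.1651]
Step 5: x=[5.3033 8.8613 16.3735 20.6996] v=[-3.8042 5.0324 -2.9178 2.5846]

Answer: 5.3033 8.8613 16.3735 20.6996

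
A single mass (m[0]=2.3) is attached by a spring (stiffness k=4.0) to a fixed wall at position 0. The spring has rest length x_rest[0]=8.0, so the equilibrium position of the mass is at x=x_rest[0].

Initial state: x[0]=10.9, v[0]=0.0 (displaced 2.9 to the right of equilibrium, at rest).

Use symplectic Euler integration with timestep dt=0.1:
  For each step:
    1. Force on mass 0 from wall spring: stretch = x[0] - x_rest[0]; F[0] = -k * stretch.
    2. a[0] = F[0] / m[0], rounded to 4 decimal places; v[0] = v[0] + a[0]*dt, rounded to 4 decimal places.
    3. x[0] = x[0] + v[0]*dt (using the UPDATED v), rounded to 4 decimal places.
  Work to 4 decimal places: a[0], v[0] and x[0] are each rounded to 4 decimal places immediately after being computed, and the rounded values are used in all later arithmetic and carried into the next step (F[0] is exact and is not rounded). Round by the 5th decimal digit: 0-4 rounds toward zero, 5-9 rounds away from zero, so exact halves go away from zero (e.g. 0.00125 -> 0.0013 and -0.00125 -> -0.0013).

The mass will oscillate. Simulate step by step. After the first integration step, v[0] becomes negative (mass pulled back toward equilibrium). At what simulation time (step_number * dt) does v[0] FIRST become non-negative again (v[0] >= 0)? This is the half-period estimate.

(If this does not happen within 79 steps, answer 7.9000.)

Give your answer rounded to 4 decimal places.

Answer: 2.4000

Derivation:
Step 0: x=[10.9000] v=[0.0000]
Step 1: x=[10.8496] v=[-0.5044]
Step 2: x=[10.7496] v=[-1.0000]
Step 3: x=[10.6018] v=[-1.4782]
Step 4: x=[10.4087] v=[-1.9307]
Step 5: x=[10.1737] v=[-2.3496]
Step 6: x=[9.9009] v=[-2.7276]
Step 7: x=[9.5951] v=[-3.0582]
Step 8: x=[9.2615] v=[-3.3356]
Step 9: x=[8.9060] v=[-3.5550]
Step 10: x=[8.5347] v=[-3.7126]
Step 11: x=[8.1541] v=[-3.8056]
Step 12: x=[7.7709] v=[-3.8324]
Step 13: x=[7.3916] v=[-3.7926]
Step 14: x=[7.0229] v=[-3.6868]
Step 15: x=[6.6712] v=[-3.5169]
Step 16: x=[6.3426] v=[-3.2858]
Step 17: x=[6.0428] v=[-2.9976]
Step 18: x=[5.7771] v=[-2.6572]
Step 19: x=[5.5500] v=[-2.2706]
Step 20: x=[5.3656] v=[-1.8445]
Step 21: x=[5.2270] v=[-1.3863]
Step 22: x=[5.1366] v=[-0.9040]
Step 23: x=[5.0960] v=[-0.4060]
Step 24: x=[5.1059] v=[0.0990]
First v>=0 after going negative at step 24, time=2.4000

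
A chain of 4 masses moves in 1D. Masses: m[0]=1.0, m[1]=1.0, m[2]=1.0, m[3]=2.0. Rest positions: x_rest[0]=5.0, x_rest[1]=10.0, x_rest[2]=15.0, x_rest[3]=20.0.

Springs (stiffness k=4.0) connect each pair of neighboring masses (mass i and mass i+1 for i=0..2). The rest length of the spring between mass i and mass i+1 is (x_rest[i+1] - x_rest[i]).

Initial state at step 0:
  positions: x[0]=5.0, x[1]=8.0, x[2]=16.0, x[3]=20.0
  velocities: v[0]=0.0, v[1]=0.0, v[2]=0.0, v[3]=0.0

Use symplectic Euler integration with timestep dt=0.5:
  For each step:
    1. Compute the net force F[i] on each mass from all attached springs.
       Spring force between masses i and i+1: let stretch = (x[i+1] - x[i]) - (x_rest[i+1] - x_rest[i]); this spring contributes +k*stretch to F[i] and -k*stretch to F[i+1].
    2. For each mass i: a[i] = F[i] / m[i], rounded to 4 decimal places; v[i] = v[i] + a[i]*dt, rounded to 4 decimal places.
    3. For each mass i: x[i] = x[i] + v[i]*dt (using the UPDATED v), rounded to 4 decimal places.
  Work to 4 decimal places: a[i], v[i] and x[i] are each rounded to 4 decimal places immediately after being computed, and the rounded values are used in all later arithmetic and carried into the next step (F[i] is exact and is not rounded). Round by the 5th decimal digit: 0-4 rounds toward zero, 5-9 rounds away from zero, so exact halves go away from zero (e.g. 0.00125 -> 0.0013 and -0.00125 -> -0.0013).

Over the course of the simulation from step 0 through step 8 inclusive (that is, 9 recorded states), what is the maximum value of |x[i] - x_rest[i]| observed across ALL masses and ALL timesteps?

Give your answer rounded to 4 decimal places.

Answer: 3.4218

Derivation:
Step 0: x=[5.0000 8.0000 16.0000 20.0000] v=[0.0000 0.0000 0.0000 0.0000]
Step 1: x=[3.0000 13.0000 12.0000 20.5000] v=[-4.0000 10.0000 -8.0000 1.0000]
Step 2: x=[6.0000 7.0000 17.5000 19.2500] v=[6.0000 -12.0000 11.0000 -2.5000]
Step 3: x=[5.0000 10.5000 14.2500 19.6250] v=[-2.0000 7.0000 -6.5000 0.7500]
Step 4: x=[4.5000 12.2500 12.6250 19.8125] v=[-1.0000 3.5000 -3.2500 0.3750]
Step 5: x=[6.7500 6.6250 17.8125 18.9063] v=[4.5000 -11.2500 10.3750 -1.8125]
Step 6: x=[3.8750 12.3125 12.9063 19.9532] v=[-5.7500 11.3750 -9.8124 2.0937]
Step 7: x=[4.4375 10.1563 14.4532 19.9766] v=[1.1250 -4.3124 3.0938 0.0468]
Step 8: x=[5.7188 6.5782 17.2266 19.7383] v=[2.5626 -7.1562 5.5468 -0.4766]
Max displacement = 3.4218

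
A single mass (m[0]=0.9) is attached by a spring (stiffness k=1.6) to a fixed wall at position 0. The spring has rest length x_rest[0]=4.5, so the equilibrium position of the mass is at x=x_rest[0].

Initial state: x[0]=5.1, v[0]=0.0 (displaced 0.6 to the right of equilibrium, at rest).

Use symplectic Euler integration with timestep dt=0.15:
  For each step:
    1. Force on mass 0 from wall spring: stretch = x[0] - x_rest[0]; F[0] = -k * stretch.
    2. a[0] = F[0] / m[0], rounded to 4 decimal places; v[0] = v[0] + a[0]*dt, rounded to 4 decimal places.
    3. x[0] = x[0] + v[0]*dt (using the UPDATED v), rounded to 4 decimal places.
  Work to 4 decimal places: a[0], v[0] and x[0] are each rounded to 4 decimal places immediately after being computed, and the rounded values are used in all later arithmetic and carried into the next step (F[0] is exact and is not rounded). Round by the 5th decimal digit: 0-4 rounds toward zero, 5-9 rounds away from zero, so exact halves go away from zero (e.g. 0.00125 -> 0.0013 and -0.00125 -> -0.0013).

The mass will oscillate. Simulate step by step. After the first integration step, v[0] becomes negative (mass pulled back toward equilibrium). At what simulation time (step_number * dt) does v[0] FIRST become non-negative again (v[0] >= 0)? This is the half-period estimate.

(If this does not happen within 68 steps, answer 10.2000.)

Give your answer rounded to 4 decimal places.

Step 0: x=[5.1000] v=[0.0000]
Step 1: x=[5.0760] v=[-0.1600]
Step 2: x=[5.0290] v=[-0.3136]
Step 3: x=[4.9608] v=[-0.4547]
Step 4: x=[4.8742] v=[-0.5776]
Step 5: x=[4.7726] v=[-0.6774]
Step 6: x=[4.6601] v=[-0.7501]
Step 7: x=[4.5412] v=[-0.7928]
Step 8: x=[4.4206] v=[-0.8038]
Step 9: x=[4.3032] v=[-0.7826]
Step 10: x=[4.1937] v=[-0.7301]
Step 11: x=[4.0964] v=[-0.6484]
Step 12: x=[4.0153] v=[-0.5408]
Step 13: x=[3.9536] v=[-0.4115]
Step 14: x=[3.9137] v=[-0.2658]
Step 15: x=[3.8973] v=[-0.1095]
Step 16: x=[3.9050] v=[0.0512]
First v>=0 after going negative at step 16, time=2.4000

Answer: 2.4000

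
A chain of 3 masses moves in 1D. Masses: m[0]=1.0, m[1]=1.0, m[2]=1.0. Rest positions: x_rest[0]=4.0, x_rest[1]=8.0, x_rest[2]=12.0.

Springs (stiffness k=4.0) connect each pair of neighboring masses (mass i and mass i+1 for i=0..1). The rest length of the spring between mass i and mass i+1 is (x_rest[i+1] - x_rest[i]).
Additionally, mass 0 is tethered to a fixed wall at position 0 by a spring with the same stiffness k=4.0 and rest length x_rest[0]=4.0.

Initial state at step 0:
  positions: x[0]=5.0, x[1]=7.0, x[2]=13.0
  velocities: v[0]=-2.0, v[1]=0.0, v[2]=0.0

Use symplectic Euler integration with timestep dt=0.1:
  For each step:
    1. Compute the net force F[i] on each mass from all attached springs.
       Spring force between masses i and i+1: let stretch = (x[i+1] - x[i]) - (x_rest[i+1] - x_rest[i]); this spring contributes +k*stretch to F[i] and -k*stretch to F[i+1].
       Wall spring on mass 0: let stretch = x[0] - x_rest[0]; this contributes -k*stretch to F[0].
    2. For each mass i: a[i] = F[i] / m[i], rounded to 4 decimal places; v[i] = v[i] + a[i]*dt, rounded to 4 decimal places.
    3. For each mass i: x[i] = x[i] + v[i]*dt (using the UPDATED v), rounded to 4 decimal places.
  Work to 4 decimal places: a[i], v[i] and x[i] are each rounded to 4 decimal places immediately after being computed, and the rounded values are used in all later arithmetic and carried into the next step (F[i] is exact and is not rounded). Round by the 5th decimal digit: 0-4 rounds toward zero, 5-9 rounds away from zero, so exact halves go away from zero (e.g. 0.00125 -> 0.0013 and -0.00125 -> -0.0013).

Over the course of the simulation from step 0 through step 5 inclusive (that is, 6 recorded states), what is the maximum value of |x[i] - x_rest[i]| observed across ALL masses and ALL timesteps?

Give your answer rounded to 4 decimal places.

Step 0: x=[5.0000 7.0000 13.0000] v=[-2.0000 0.0000 0.0000]
Step 1: x=[4.6800 7.1600 12.9200] v=[-3.2000 1.6000 -0.8000]
Step 2: x=[4.2720 7.4512 12.7696] v=[-4.0800 2.9120 -1.5040]
Step 3: x=[3.8203 7.8280 12.5665] v=[-4.5171 3.7677 -2.0314]
Step 4: x=[3.3761 8.2340 12.3338] v=[-4.4421 4.0600 -2.3268]
Step 5: x=[2.9912 8.6097 12.0971] v=[-3.8494 3.7568 -2.3667]
Max displacement = 1.0088

Answer: 1.0088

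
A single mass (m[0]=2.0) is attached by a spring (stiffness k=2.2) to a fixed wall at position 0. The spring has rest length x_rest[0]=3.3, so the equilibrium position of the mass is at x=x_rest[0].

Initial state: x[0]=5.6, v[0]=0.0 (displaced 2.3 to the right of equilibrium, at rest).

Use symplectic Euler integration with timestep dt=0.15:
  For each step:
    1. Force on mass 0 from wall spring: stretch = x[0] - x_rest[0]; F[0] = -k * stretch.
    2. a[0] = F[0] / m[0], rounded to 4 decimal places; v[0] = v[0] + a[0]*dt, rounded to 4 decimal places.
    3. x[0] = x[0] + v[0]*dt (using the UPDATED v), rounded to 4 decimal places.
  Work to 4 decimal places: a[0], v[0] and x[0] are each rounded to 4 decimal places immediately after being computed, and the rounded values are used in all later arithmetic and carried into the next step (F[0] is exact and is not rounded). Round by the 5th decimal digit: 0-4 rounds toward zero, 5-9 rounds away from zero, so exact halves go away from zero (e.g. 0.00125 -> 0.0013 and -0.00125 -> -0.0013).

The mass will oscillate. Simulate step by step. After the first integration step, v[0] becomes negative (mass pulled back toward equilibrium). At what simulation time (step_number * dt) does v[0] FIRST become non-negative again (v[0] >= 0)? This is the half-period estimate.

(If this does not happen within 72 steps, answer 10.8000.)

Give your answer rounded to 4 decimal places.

Step 0: x=[5.6000] v=[0.0000]
Step 1: x=[5.5431] v=[-0.3795]
Step 2: x=[5.4307] v=[-0.7496]
Step 3: x=[5.2655] v=[-1.1012]
Step 4: x=[5.0517] v=[-1.4255]
Step 5: x=[4.7945] v=[-1.7145]
Step 6: x=[4.5003] v=[-1.9611]
Step 7: x=[4.1764] v=[-2.1591]
Step 8: x=[3.8308] v=[-2.3037]
Step 9: x=[3.4721] v=[-2.3913]
Step 10: x=[3.1091] v=[-2.4197]
Step 11: x=[2.7509] v=[-2.3882]
Step 12: x=[2.4063] v=[-2.2976]
Step 13: x=[2.0838] v=[-2.1501]
Step 14: x=[1.7914] v=[-1.9494]
Step 15: x=[1.5363] v=[-1.7005]
Step 16: x=[1.3249] v=[-1.4095]
Step 17: x=[1.1624] v=[-1.0836]
Step 18: x=[1.0528] v=[-0.7309]
Step 19: x=[0.9988] v=[-0.3601]
Step 20: x=[1.0017] v=[0.0196]
First v>=0 after going negative at step 20, time=3.0000

Answer: 3.0000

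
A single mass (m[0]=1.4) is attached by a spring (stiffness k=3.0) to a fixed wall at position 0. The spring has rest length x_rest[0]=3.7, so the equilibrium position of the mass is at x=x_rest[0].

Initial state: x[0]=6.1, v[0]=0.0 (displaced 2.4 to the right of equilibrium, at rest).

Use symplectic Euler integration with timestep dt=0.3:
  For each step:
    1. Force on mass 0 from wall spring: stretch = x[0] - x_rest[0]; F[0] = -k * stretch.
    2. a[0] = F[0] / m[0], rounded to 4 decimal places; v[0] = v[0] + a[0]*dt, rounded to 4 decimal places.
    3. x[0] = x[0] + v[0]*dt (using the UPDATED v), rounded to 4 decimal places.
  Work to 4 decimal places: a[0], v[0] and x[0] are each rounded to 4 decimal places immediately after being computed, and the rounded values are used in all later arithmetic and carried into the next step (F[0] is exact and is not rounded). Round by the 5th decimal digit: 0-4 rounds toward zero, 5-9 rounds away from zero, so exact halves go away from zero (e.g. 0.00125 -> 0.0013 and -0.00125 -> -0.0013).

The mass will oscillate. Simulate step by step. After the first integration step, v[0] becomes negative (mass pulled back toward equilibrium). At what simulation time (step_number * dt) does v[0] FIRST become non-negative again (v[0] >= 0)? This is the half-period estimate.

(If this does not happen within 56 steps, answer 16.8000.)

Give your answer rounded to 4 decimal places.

Answer: 2.4000

Derivation:
Step 0: x=[6.1000] v=[0.0000]
Step 1: x=[5.6371] v=[-1.5429]
Step 2: x=[4.8006] v=[-2.7882]
Step 3: x=[3.7519] v=[-3.4957]
Step 4: x=[2.6932] v=[-3.5291]
Step 5: x=[1.8286] v=[-2.8819]
Step 6: x=[1.3249] v=[-1.6789]
Step 7: x=[1.2793] v=[-0.1521]
Step 8: x=[1.7005] v=[1.4041]
First v>=0 after going negative at step 8, time=2.4000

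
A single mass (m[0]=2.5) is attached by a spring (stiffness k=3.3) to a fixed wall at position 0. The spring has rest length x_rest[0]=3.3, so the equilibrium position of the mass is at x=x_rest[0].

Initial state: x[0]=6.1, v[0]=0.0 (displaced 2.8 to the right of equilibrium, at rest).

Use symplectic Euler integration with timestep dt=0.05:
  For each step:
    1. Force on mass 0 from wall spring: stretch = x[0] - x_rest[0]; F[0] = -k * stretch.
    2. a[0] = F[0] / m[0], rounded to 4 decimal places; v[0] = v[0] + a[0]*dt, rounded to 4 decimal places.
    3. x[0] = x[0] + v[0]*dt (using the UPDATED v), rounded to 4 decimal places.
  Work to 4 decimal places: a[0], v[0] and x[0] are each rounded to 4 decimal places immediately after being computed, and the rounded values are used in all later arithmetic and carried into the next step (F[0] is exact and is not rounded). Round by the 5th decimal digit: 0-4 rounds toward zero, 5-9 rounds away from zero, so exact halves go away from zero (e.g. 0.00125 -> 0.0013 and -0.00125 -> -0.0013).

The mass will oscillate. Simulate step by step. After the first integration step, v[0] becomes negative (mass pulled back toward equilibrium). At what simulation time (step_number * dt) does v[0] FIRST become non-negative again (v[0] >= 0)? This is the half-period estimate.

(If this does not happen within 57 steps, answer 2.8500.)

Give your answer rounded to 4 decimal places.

Step 0: x=[6.1000] v=[0.0000]
Step 1: x=[6.0908] v=[-0.1848]
Step 2: x=[6.0724] v=[-0.3690]
Step 3: x=[6.0448] v=[-0.5520]
Step 4: x=[6.0081] v=[-0.7332]
Step 5: x=[5.9625] v=[-0.9119]
Step 6: x=[5.9081] v=[-1.0876]
Step 7: x=[5.8451] v=[-1.2597]
Step 8: x=[5.7737] v=[-1.4277]
Step 9: x=[5.6942] v=[-1.5910]
Step 10: x=[5.6068] v=[-1.7490]
Step 11: x=[5.5117] v=[-1.9013]
Step 12: x=[5.4093] v=[-2.0473]
Step 13: x=[5.3000] v=[-2.1865]
Step 14: x=[5.1841] v=[-2.3185]
Step 15: x=[5.0620] v=[-2.4429]
Step 16: x=[4.9340] v=[-2.5592]
Step 17: x=[4.8007] v=[-2.6670]
Step 18: x=[4.6624] v=[-2.7660]
Step 19: x=[4.5196] v=[-2.8559]
Step 20: x=[4.3728] v=[-2.9364]
Step 21: x=[4.2224] v=[-3.0072]
Step 22: x=[4.0690] v=[-3.0681]
Step 23: x=[3.9131] v=[-3.1189]
Step 24: x=[3.7551] v=[-3.1594]
Step 25: x=[3.5956] v=[-3.1894]
Step 26: x=[3.4352] v=[-3.2089]
Step 27: x=[3.2743] v=[-3.2178]
Step 28: x=[3.1135] v=[-3.2161]
Step 29: x=[2.9533] v=[-3.2038]
Step 30: x=[2.7943] v=[-3.1809]
Step 31: x=[2.6369] v=[-3.1475]
Step 32: x=[2.4817] v=[-3.1037]
Step 33: x=[2.3292] v=[-3.0497]
Step 34: x=[2.1799] v=[-2.9856]
Step 35: x=[2.0343] v=[-2.9117]
Step 36: x=[1.8929] v=[-2.8282]
Step 37: x=[1.7561] v=[-2.7353]
Step 38: x=[1.6244] v=[-2.6334]
Step 39: x=[1.4983] v=[-2.5228]
Step 40: x=[1.3781] v=[-2.4039]
Step 41: x=[1.2642] v=[-2.2771]
Step 42: x=[1.1571] v=[-2.1427]
Step 43: x=[1.0570] v=[-2.0013]
Step 44: x=[0.9643] v=[-1.8533]
Step 45: x=[0.8793] v=[-1.6991]
Step 46: x=[0.8023] v=[-1.5393]
Step 47: x=[0.7336] v=[-1.3745]
Step 48: x=[0.6733] v=[-1.2051]
Step 49: x=[0.6217] v=[-1.0317]
Step 50: x=[0.5790] v=[-0.8549]
Step 51: x=[0.5452] v=[-0.6753]
Step 52: x=[0.5205] v=[-0.4935]
Step 53: x=[0.5050] v=[-0.3101]
Step 54: x=[0.4987] v=[-0.1256]
Step 55: x=[0.5017] v=[0.0593]
First v>=0 after going negative at step 55, time=2.7500

Answer: 2.7500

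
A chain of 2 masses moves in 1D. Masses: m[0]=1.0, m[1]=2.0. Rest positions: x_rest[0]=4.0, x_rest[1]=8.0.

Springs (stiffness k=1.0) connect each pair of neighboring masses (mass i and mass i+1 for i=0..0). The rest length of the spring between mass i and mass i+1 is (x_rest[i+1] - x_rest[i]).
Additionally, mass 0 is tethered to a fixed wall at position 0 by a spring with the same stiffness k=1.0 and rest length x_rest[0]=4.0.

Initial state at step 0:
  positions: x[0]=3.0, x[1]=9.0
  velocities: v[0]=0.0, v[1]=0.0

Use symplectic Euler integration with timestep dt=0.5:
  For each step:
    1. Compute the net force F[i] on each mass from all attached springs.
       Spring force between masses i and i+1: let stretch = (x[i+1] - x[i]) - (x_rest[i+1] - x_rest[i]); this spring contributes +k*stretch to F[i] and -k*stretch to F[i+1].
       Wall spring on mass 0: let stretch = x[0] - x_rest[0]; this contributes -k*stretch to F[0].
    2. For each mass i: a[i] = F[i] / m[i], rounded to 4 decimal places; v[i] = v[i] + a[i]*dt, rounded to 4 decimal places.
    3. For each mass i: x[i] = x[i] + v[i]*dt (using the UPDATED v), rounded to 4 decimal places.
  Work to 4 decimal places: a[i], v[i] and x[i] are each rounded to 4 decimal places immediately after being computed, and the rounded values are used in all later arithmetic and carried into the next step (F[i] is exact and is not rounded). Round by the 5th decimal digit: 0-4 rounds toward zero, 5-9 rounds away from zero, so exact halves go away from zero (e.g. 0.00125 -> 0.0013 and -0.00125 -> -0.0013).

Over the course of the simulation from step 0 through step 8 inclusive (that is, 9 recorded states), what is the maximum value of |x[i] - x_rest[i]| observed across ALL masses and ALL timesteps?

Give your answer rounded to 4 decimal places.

Answer: 1.5625

Derivation:
Step 0: x=[3.0000 9.0000] v=[0.0000 0.0000]
Step 1: x=[3.7500 8.7500] v=[1.5000 -0.5000]
Step 2: x=[4.8125 8.3750] v=[2.1250 -0.7500]
Step 3: x=[5.5625 8.0547] v=[1.5000 -0.6406]
Step 4: x=[5.5449 7.9229] v=[-0.0352 -0.2637]
Step 5: x=[4.7356 7.9938] v=[-1.6187 0.1418]
Step 6: x=[3.5569 8.1575] v=[-2.3574 0.3273]
Step 7: x=[2.6391 8.2461] v=[-1.8356 0.1772]
Step 8: x=[2.4633 8.1338] v=[-0.3517 -0.2246]
Max displacement = 1.5625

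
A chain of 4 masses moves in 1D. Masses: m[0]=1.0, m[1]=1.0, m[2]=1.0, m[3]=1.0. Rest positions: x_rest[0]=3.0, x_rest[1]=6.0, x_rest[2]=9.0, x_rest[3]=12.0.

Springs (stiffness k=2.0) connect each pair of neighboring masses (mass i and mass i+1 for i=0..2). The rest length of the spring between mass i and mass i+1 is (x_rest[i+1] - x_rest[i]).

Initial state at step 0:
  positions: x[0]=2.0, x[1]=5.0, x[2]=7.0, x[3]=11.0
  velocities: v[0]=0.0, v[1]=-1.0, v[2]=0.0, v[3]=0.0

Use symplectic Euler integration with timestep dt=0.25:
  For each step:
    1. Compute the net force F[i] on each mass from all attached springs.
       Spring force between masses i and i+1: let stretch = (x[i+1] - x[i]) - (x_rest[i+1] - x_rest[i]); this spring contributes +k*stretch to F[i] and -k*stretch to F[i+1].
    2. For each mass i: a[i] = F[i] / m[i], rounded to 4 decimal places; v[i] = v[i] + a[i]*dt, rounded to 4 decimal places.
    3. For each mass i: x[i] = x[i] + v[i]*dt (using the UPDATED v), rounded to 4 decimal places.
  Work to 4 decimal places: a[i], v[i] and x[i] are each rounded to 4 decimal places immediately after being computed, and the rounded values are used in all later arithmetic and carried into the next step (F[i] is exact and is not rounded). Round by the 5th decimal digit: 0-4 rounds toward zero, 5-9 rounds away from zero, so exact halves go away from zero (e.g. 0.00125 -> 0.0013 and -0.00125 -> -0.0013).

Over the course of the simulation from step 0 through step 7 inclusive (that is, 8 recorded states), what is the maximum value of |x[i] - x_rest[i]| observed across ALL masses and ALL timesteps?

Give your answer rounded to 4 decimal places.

Answer: 2.3019

Derivation:
Step 0: x=[2.0000 5.0000 7.0000 11.0000] v=[0.0000 -1.0000 0.0000 0.0000]
Step 1: x=[2.0000 4.6250 7.2500 10.8750] v=[0.0000 -1.5000 1.0000 -0.5000]
Step 2: x=[1.9531 4.2500 7.6250 10.6719] v=[-0.1875 -1.5000 1.5000 -0.8125]
Step 3: x=[1.8183 4.0098 7.9590 10.4629] v=[-0.5391 -0.9610 1.3360 -0.8360]
Step 4: x=[1.5825 3.9893 8.1124 10.3159] v=[-0.9434 -0.0822 0.6134 -0.5880]
Step 5: x=[1.2725 4.1833 8.0258 10.2685] v=[-1.2400 0.7760 -0.3464 -0.1898]
Step 6: x=[0.9514 4.4938 7.7392 10.3157] v=[-1.2846 1.2419 -1.1463 0.1889]
Step 7: x=[0.6981 4.7672 7.3690 10.4159] v=[-1.0134 1.0934 -1.4808 0.4007]
Max displacement = 2.3019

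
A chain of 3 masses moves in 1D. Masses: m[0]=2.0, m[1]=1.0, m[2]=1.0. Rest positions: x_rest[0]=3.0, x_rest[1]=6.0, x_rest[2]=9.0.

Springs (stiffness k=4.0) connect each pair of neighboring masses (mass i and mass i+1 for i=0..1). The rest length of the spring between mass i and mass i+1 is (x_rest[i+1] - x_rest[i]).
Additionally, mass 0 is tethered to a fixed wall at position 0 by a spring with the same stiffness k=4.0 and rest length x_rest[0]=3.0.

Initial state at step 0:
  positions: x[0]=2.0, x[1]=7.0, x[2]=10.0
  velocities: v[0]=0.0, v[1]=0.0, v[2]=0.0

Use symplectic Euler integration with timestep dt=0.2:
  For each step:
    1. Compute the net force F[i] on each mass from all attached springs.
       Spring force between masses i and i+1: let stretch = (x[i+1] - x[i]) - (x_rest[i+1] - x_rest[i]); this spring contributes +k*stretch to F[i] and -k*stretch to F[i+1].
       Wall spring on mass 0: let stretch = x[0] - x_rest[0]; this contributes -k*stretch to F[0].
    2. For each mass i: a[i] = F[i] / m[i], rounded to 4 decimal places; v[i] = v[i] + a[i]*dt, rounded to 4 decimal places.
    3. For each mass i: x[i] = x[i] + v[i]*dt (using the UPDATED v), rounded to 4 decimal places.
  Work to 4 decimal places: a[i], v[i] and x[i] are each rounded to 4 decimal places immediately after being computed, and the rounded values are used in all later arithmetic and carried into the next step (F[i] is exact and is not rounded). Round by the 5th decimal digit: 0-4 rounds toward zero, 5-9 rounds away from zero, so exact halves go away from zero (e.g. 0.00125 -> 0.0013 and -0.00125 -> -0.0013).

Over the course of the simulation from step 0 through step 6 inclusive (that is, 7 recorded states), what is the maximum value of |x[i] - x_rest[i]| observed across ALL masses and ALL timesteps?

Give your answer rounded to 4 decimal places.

Step 0: x=[2.0000 7.0000 10.0000] v=[0.0000 0.0000 0.0000]
Step 1: x=[2.2400 6.6800 10.0000] v=[1.2000 -1.6000 0.0000]
Step 2: x=[2.6560 6.1808 9.9488] v=[2.0800 -2.4960 -0.2560]
Step 3: x=[3.1415 5.7205 9.7747] v=[2.4275 -2.3014 -0.8704]
Step 4: x=[3.5820 5.4963 9.4319] v=[2.2025 -1.1212 -1.7138]
Step 5: x=[3.8891 5.5955 8.9394] v=[1.5354 0.4958 -2.4623]
Step 6: x=[4.0216 5.9567 8.3919] v=[0.6623 1.8058 -2.7374]
Max displacement = 1.0216

Answer: 1.0216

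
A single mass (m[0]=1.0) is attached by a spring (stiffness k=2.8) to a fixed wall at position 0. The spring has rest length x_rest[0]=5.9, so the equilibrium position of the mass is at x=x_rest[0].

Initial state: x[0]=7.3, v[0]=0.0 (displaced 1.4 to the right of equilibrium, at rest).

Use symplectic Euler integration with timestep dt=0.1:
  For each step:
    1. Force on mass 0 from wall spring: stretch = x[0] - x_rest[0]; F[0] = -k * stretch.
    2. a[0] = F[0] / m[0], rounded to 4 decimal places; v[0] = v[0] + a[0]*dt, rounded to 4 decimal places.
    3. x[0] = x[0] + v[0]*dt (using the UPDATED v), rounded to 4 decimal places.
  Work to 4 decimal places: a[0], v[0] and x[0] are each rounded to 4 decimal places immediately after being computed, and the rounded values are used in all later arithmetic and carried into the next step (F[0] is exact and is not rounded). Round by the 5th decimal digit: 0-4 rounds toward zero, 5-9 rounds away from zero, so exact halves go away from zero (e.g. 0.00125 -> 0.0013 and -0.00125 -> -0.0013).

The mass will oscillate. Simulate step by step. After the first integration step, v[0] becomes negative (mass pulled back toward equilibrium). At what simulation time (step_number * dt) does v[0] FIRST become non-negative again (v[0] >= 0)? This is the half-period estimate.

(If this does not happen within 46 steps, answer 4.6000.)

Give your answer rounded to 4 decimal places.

Step 0: x=[7.3000] v=[0.0000]
Step 1: x=[7.2608] v=[-0.3920]
Step 2: x=[7.1835] v=[-0.7730]
Step 3: x=[7.0703] v=[-1.1324]
Step 4: x=[6.9243] v=[-1.4601]
Step 5: x=[6.7496] v=[-1.7469]
Step 6: x=[6.5511] v=[-1.9848]
Step 7: x=[6.3344] v=[-2.1671]
Step 8: x=[6.1055] v=[-2.2887]
Step 9: x=[5.8709] v=[-2.3462]
Step 10: x=[5.6371] v=[-2.3381]
Step 11: x=[5.4107] v=[-2.2645]
Step 12: x=[5.1980] v=[-2.1275]
Step 13: x=[5.0049] v=[-1.9309]
Step 14: x=[4.8369] v=[-1.6803]
Step 15: x=[4.6986] v=[-1.3826]
Step 16: x=[4.5940] v=[-1.0462]
Step 17: x=[4.5260] v=[-0.6805]
Step 18: x=[4.4964] v=[-0.2958]
Step 19: x=[4.5061] v=[0.0972]
First v>=0 after going negative at step 19, time=1.9000

Answer: 1.9000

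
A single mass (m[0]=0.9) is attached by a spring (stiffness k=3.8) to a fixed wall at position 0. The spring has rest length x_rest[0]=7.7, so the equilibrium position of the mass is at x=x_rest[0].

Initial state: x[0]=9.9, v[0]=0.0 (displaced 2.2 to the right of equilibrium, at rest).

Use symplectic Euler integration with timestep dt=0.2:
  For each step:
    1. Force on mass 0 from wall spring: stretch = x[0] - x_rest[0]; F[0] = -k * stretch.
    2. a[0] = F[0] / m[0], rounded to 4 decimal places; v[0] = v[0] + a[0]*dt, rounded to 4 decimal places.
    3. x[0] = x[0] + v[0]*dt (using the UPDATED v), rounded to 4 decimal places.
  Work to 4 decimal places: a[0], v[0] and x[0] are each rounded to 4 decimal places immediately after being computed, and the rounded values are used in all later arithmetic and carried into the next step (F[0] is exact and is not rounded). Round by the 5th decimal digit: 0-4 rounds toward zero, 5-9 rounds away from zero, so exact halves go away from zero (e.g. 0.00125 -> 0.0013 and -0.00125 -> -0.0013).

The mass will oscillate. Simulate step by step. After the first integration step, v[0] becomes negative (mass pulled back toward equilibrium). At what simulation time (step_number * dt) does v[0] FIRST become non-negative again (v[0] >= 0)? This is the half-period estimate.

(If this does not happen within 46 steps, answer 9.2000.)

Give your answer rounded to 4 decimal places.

Answer: 1.6000

Derivation:
Step 0: x=[9.9000] v=[0.0000]
Step 1: x=[9.5284] v=[-1.8578]
Step 2: x=[8.8480] v=[-3.4018]
Step 3: x=[7.9738] v=[-4.3712]
Step 4: x=[7.0533] v=[-4.6024]
Step 5: x=[6.2420] v=[-4.0563]
Step 6: x=[5.6770] v=[-2.8251]
Step 7: x=[5.4536] v=[-1.1168]
Step 8: x=[5.6096] v=[0.7802]
First v>=0 after going negative at step 8, time=1.6000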